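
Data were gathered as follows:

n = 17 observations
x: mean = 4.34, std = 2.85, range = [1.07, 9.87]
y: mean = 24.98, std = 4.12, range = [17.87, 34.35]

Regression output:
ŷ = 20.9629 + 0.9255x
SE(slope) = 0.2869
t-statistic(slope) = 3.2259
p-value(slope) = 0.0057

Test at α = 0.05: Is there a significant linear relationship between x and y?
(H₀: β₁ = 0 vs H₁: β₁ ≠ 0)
p-value = 0.0057 < α = 0.05, so we reject H₀. The relationship is significant.

Hypothesis test for the slope coefficient:

H₀: β₁ = 0 (no linear relationship)
H₁: β₁ ≠ 0 (linear relationship exists)

Test statistic: t = β̂₁ / SE(β̂₁) = 0.9255 / 0.2869 = 3.2259

The p-value (0.0057) is the probability, under H₀, of a t-statistic at least as extreme as |t| = 3.2259 (two-sided, df = n − 2 = 15).

Decision rule: reject H₀ if p-value < α.
p-value = 0.0057 < α = 0.05 → reject H₀.

Conclusion: the linear association between x and y is significant at the 5% level.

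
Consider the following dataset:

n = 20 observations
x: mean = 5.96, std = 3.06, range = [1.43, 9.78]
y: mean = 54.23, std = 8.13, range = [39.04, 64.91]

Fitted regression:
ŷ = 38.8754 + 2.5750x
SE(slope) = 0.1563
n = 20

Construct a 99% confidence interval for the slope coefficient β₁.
The 99% CI for β₁ is (2.1251, 3.0249)

Confidence interval for the slope:

The 99% CI for β₁ is: β̂₁ ± t*(α/2, n-2) × SE(β̂₁)

Step 1: Find critical t-value
- Confidence level = 0.99
- Degrees of freedom = n - 2 = 20 - 2 = 18
- t*(α/2, 18) = 2.8784

Step 2: Calculate margin of error
Margin = 2.8784 × 0.1563 = 0.4499

Step 3: Construct interval
CI = 2.5750 ± 0.4499
CI = (2.1251, 3.0249)

Interpretation: each one-unit increase in x is associated with a change in mean y of between 2.1251 and 3.0249, with 99% confidence.
The interval does not include 0, suggesting a significant linear relationship.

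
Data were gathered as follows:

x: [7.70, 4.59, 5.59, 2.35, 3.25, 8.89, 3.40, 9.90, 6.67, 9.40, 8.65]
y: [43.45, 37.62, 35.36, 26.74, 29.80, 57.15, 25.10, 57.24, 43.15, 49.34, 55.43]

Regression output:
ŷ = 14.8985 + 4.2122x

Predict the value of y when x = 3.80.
ŷ = 30.9049

To predict y for x = 3.80, substitute into the regression equation:

ŷ = 14.8985 + 4.2122 × 3.80
ŷ = 14.8985 + 16.0064
ŷ = 30.9049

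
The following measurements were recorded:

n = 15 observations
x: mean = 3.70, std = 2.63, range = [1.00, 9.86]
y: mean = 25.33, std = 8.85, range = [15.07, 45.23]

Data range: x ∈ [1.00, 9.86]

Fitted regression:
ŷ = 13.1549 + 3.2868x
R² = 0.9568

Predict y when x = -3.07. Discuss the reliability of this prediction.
The equation gives ŷ = 3.0644; however x = -3.07 is 4.07 units below the observed range, so this extrapolated value should not be trusted.

Prediction calculation:
ŷ = 13.1549 + 3.2868 × (-3.07)
ŷ = 3.0644

Reliability:
- Data range: x ∈ [1.00, 9.86]
- Prediction point: x = -3.07 is 4.07 units below the observed range → this is EXTRAPOLATION, not interpolation

Why that matters here:
- The linear relationship may not hold outside the observed range
- There are no observations near this x to validate the fitted line there
- Real relationships often flatten, saturate, or turn nonlinear at extremes

The R² = 0.9568 only validates the fit within [1.00, 9.86]; treat ŷ = 3.0644 with caution.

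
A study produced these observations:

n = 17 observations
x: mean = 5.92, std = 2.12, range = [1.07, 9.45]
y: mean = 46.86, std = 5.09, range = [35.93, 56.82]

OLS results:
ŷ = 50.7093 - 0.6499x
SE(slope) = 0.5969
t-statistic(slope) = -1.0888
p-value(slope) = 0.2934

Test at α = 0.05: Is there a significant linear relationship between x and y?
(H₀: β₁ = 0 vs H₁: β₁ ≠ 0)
Fail to reject H₀: p-value = 0.2934 ≥ α = 0.05. The linear relationship is not significant at the 5% level.

Hypothesis test for the slope coefficient:

H₀: β₁ = 0 (no linear relationship)
H₁: β₁ ≠ 0 (linear relationship exists)

Test statistic: t = β̂₁ / SE(β̂₁) = -0.6499 / 0.5969 = -1.0888

The p-value (0.2934) is the probability, under H₀, of a t-statistic at least as extreme as |t| = 1.0888 (two-sided, df = n − 2 = 15).

Decision rule: reject H₀ if p-value < α.
p-value = 0.2934 ≥ α = 0.05 → fail to reject H₀.

At α = 0.05 the data do not provide convincing evidence of a nonzero slope.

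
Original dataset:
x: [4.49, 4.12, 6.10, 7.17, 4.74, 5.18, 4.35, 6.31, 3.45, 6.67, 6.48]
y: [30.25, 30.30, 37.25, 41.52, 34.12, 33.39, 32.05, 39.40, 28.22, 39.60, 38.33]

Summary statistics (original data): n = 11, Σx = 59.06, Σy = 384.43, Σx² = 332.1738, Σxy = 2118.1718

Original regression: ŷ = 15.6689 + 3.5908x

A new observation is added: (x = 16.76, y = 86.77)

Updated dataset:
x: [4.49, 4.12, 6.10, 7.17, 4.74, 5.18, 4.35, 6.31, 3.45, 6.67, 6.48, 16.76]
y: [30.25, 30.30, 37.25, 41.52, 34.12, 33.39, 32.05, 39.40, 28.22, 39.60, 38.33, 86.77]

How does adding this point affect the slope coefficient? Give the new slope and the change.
Adding the point moves β₁ from 3.5908 to 4.4416, i.e. it increases by 0.8508 (+23.7%).

The new point has HIGH LEVERAGE: x = 16.76 is far from the original mean x̄ = 59.06/11 ≈ 5.37 (original range [3.45, 7.17]).

Step 1: Update the sums with the new point (n goes from 11 to 12)
Σx  = 59.06 + 16.76 = 75.82
Σy  = 384.43 + 86.77 = 471.20
Σx² = 332.1738 + 16.76² = 332.1738 + 280.8976 = 613.0714
Σxy = 2118.1718 + 16.76×86.77 = 2118.1718 + 1454.2652 = 3572.4370

Step 2: Recompute the slope with b₁ = (nΣxy − ΣxΣy) / (nΣx² − (Σx)²)
Numerator   = 12×3572.4370 − 75.82×471.20 = 42869.2440 − 35726.3840 = 7142.8600
Denominator = 12×613.0714 − 75.82² = 7356.8568 − 5748.6724 = 1608.1844
b₁(new) = 7142.8600 / 1608.1844 = 4.4416

(Same formula on the original sums: (11×2118.1718 − 59.06×384.43) / (11×332.1738 − 59.06²) = 595.4540 / 165.8282 = 3.5908, matching the given fit.)

Step 3: Change in slope
Δβ₁ = 4.4416 − 3.5908 = +0.8508
Relative change = +0.8508 / 3.5908 × 100% = +23.7%
→ the slope increases when the point is added.

Because the point sits above the extension of the original line at a high-leverage x, it tilts the fit up.
In practice: examine leverage (hᵢ) and Cook's distance rather than deleting it automatically.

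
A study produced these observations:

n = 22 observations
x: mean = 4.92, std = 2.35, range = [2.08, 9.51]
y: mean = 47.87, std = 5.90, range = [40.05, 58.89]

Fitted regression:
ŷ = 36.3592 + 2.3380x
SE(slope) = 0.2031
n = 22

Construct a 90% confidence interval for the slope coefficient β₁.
The 90% CI for β₁ is (1.9877, 2.6883)

Confidence interval for the slope:

The 90% CI for β₁ is: β̂₁ ± t*(α/2, n-2) × SE(β̂₁)

Step 1: Find critical t-value
- Confidence level = 0.9
- Degrees of freedom = n - 2 = 22 - 2 = 20
- t*(α/2, 20) = 1.7247

Step 2: Calculate margin of error
Margin = 1.7247 × 0.2031 = 0.3503

Step 3: Construct interval
CI = 2.3380 ± 0.3503
CI = (1.9877, 2.6883)

Interpretation: intervals built this way capture the true β₁ in 90% of repeated samples; here the plausible range for the per-unit effect of x on y is 1.9877 to 2.6883.
Both endpoints are positive, so the data support a genuinely positive slope at this confidence level.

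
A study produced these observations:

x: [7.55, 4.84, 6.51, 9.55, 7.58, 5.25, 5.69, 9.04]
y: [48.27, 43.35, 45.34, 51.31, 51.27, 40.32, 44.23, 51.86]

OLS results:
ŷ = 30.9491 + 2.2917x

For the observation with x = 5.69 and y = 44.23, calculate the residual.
Residual = 0.2411

The residual is the difference between the actual value and the predicted value:

Residual = y - ŷ

Step 1: Calculate predicted value
ŷ = 30.9491 + 2.2917 × 5.69
ŷ = 43.9889

Step 2: Calculate residual
Residual = 44.23 - 43.9889
Residual = 0.2411

The residual is positive, so the observed y = 44.23 sits above the regression line (the line underestimates it by 0.2411).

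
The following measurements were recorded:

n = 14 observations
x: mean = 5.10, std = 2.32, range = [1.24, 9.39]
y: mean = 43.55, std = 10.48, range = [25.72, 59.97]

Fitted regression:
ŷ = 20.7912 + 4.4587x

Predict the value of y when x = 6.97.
ŷ = 51.8683

To predict y for x = 6.97, substitute into the regression equation:

ŷ = 20.7912 + 4.4587 × 6.97
ŷ = 20.7912 + 31.0771
ŷ = 51.8683

This is a point prediction; actual observations scatter around it by roughly the residual standard deviation.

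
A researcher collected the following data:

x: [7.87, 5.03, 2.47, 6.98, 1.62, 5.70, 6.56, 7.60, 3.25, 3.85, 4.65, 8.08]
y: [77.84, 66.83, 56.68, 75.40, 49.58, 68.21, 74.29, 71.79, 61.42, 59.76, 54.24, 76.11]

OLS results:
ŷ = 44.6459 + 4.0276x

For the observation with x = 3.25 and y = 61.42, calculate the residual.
Residual = 3.6844

The residual is the difference between the actual value and the predicted value:

Residual = y - ŷ

Step 1: Calculate predicted value
ŷ = 44.6459 + 4.0276 × 3.25
ŷ = 57.7356

Step 2: Calculate residual
Residual = 61.42 - 57.7356
Residual = 3.6844

Interpretation: the model underestimates the actual value by 3.6844 at this point (positive residual → observation lies above the fitted line).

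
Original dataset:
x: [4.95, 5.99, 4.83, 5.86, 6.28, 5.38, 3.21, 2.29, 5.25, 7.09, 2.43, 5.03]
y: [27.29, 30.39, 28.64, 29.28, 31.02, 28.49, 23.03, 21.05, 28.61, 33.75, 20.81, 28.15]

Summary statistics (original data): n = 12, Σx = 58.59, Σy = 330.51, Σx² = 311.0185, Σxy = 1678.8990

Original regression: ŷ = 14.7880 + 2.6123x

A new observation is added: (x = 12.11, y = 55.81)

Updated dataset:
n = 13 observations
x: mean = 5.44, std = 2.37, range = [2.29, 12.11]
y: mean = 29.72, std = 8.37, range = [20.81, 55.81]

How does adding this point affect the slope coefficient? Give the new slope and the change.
Adding the point moves β₁ from 2.6123 to 3.4682, i.e. it increases by 0.8559 (+32.8%).

The new point has HIGH LEVERAGE: x = 12.11 is far from the original mean x̄ = 58.59/12 ≈ 4.88 (original range [2.29, 7.09]).

Step 1: Update the sums with the new point (n goes from 12 to 13)
Σx  = 58.59 + 12.11 = 70.70
Σy  = 330.51 + 55.81 = 386.32
Σx² = 311.0185 + 12.11² = 311.0185 + 146.6521 = 457.6706
Σxy = 1678.8990 + 12.11×55.81 = 1678.8990 + 675.8591 = 2354.7581

Step 2: Recompute the slope with b₁ = (nΣxy − ΣxΣy) / (nΣx² − (Σx)²)
Numerator   = 13×2354.7581 − 70.70×386.32 = 30611.8553 − 27312.8240 = 3299.0313
Denominator = 13×457.6706 − 70.70² = 5949.7178 − 4998.4900 = 951.2278
b₁(new) = 3299.0313 / 951.2278 = 3.4682

(Same formula on the original sums: (12×1678.8990 − 58.59×330.51) / (12×311.0185 − 58.59²) = 782.2071 / 299.4339 = 2.6123, matching the given fit.)

Step 3: Change in slope
Δβ₁ = 3.4682 − 2.6123 = +0.8559
Relative change = +0.8559 / 2.6123 × 100% = +32.8%
→ the slope increases when the point is added.

A high-leverage point only changes the slope if it is off the original line; here y = 55.81 is above the original trend, so the slope increases.
In practice: examine leverage (hᵢ) and Cook's distance rather than deleting it automatically; refit with and without it and report both if conclusions differ.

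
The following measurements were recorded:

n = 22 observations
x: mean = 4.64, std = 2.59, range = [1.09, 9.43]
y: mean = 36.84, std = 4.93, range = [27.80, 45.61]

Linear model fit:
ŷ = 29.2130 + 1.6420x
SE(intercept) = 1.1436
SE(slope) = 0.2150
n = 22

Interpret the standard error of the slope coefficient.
SE(β̂₁) = 0.2150 is the estimated standard deviation of the slope estimate across repeated samples; relative to β̂₁ = 1.6420 that is 13.1%, a precise estimate.

SE(β̂₁) = 0.2150 says: if we drew many samples of n = 22 from the same population and refit each time, the fitted slopes would scatter with a standard deviation of roughly 0.2150 around the true β₁.

Relative precision:
- SE / |β̂₁| = 0.2150 / 1.6420 = 13.1%
- Rule of thumb (under 20%: precise; 20% to under 50%: moderately precise; 50% or more: imprecise) → precise

Link to the t-test: t = β̂₁ / SE(β̂₁) = 1.6420 / 0.2150 = 7.6372, the statistic for H₀: β₁ = 0.

What drives SE(β̂₁): larger n (here n = 22) → smaller SE; wider spread of x values → smaller SE.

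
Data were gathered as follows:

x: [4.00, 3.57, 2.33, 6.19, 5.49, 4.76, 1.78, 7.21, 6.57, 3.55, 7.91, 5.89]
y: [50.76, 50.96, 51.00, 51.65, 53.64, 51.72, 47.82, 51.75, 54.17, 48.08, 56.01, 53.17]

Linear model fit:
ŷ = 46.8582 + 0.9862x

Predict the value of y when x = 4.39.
ŷ = 51.1876

x = 4.39 lies inside the observed range [1.78, 7.91], so the fitted equation applies directly:

ŷ = 46.8582 + 0.9862 × 4.39
ŷ = 46.8582 + 4.3294
ŷ = 51.1876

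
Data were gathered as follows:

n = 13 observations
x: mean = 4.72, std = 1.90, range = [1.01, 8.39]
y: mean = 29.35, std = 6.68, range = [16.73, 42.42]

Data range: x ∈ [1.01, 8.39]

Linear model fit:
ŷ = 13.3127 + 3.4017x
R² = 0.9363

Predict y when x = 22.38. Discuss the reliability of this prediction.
ŷ = 89.4427 (extrapolation — x = 22.38 lies outside [1.01, 8.39], so reliability is low).

Prediction calculation:
ŷ = 13.3127 + 3.4017 × 22.38
ŷ = 89.4427

Reliability:
- Data range: x ∈ [1.01, 8.39]
- Prediction point: x = 22.38 is 13.99 units above the observed range → this is EXTRAPOLATION, not interpolation

Why that matters here:
- There are no observations near this x to validate the fitted line there
- R² describes fit only over the sampled x values; it says nothing about behaviour beyond them
- The linear relationship may not hold outside the observed range

Report the number if required, but flag clearly that it is an extrapolation.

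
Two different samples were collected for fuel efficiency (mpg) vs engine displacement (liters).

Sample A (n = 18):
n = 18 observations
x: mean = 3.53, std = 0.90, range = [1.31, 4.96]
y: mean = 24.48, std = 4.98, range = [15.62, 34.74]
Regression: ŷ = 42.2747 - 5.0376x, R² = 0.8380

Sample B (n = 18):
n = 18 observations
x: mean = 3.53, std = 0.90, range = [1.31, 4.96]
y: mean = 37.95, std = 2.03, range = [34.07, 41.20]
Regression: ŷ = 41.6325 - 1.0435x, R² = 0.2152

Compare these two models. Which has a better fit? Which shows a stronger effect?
Model A has the better fit (R² = 0.8380 vs 0.2152). Model A shows the stronger effect (|β₁| = 5.0376 vs 1.0435).

Model Comparison:

Which explains more variance? (R²)
- Model A: R² = 0.8380 → 83.80% of variance in fuel efficiency explained
- Model B: R² = 0.2152 → 21.52% of variance in fuel efficiency explained
- 0.8380 > 0.2152 → Model A has the better fit

Strength of effect — compare |β₁|:
- Model A: β₁ = -5.0376 → predicted fuel efficiency falls 5.0376 mpg per additional liter of engine displacement
- Model B: β₁ = -1.0435 → predicted fuel efficiency falls 1.0435 mpg per additional liter of engine displacement
- |-5.0376| > |-1.0435| → Model A shows the stronger marginal effect

Note: R² measures how tightly points cluster around the line; β₁ measures how steep the line is — they answer different questions.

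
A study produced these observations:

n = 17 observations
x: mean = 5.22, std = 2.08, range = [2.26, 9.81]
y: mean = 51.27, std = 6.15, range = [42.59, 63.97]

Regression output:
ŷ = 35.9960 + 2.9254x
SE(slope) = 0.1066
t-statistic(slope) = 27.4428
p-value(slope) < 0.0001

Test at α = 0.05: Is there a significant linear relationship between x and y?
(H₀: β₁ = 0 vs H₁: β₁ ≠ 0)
p-value < 0.0001 < α = 0.05, so we reject H₀. The relationship is significant.

Hypothesis test for the slope coefficient:

H₀: β₁ = 0 (no linear relationship)
H₁: β₁ ≠ 0 (linear relationship exists)

Test statistic: t = β̂₁ / SE(β̂₁) = 2.9254 / 0.1066 = 27.4428

p < 0.0001: how often a slope estimate this far from 0 (in SE units) would arise by chance if β₁ were truly 0.

Decision rule: reject H₀ if p-value < α.
p-value < 0.0001 < α = 0.05 → reject H₀.

There is sufficient evidence at the 5% significance level to conclude that a linear relationship exists between x and y.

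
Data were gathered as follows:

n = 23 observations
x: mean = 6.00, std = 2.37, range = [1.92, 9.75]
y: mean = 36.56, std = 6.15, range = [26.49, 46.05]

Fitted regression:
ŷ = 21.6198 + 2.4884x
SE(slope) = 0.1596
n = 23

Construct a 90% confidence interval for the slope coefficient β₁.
The 90% CI for β₁ is (2.2138, 2.7630)

Confidence interval for the slope:

The 90% CI for β₁ is: β̂₁ ± t*(α/2, n-2) × SE(β̂₁)

Step 1: Find critical t-value
- Confidence level = 0.9
- Degrees of freedom = n - 2 = 23 - 2 = 21
- t*(α/2, 21) = 1.7207

Step 2: Calculate margin of error
Margin = 1.7207 × 0.1596 = 0.2746

Step 3: Construct interval
CI = 2.4884 ± 0.2746
CI = (2.2138, 2.7630)

Interpretation: intervals built this way capture the true β₁ in 90% of repeated samples; here the plausible range for the per-unit effect of x on y is 2.2138 to 2.7630.
The interval does not include 0, suggesting a significant linear relationship.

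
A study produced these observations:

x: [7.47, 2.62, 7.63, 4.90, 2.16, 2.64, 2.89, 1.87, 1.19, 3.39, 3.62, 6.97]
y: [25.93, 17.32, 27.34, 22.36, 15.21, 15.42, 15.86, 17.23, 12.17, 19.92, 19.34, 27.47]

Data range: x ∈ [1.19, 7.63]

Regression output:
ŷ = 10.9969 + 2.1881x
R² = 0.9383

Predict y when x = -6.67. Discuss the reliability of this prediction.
ŷ = -3.5977, but this is extrapolation (below the data range [1.19, 7.63]) and may be unreliable.

Prediction calculation:
ŷ = 10.9969 + 2.1881 × (-6.67)
ŷ = -3.5977

Reliability:
- Data range: x ∈ [1.19, 7.63]
- Prediction point: x = -6.67 is 7.86 units below the observed range → this is EXTRAPOLATION, not interpolation

Why that matters here:
- The linear relationship may not hold outside the observed range
- Real relationships often flatten, saturate, or turn nonlinear at extremes
- R² describes fit only over the sampled x values; it says nothing about behaviour beyond them

A defensible statement: 'if the linear trend continued to x = -6.67, y would be about -3.5977' — the premise is untested.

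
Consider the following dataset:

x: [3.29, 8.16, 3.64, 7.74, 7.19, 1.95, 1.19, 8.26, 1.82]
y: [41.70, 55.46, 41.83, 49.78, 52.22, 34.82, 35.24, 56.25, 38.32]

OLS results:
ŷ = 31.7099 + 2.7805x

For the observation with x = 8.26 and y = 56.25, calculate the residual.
Residual = 1.5732

The residual is the difference between the actual value and the predicted value:

Residual = y - ŷ

Step 1: Calculate predicted value
ŷ = 31.7099 + 2.7805 × 8.26
ŷ = 54.6768

Step 2: Calculate residual
Residual = 56.25 - 54.6768
Residual = 1.5732

The residual is positive, so the observed y = 56.25 sits above the regression line (the line underestimates it by 1.5732).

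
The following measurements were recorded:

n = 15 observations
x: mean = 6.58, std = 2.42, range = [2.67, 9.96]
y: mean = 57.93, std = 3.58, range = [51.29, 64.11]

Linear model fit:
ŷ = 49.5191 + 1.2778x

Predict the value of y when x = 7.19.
ŷ = 58.7065

To predict y for x = 7.19, substitute into the regression equation:

ŷ = 49.5191 + 1.2778 × 7.19
ŷ = 49.5191 + 9.1874
ŷ = 58.7065

This is a point prediction; actual observations scatter around it by roughly the residual standard deviation.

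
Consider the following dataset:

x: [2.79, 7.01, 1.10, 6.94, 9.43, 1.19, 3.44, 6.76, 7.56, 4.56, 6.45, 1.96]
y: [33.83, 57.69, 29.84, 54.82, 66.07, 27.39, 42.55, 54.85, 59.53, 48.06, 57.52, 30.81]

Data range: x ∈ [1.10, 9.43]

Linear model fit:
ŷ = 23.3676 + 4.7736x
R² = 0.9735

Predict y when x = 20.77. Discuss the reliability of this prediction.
ŷ = 122.5153, but this is extrapolation (above the data range [1.10, 9.43]) and may be unreliable.

Prediction calculation:
ŷ = 23.3676 + 4.7736 × 20.77
ŷ = 122.5153

Reliability:
- Data range: x ∈ [1.10, 9.43]
- Prediction point: x = 20.77 is 11.34 units above the observed range → this is EXTRAPOLATION, not interpolation

Why that matters here:
- The standard error of prediction grows with (x − x̄)², and x = 20.77 is far from x̄ = 4.93
- R² describes fit only over the sampled x values; it says nothing about behaviour beyond them

Report the number if required, but flag clearly that it is an extrapolation.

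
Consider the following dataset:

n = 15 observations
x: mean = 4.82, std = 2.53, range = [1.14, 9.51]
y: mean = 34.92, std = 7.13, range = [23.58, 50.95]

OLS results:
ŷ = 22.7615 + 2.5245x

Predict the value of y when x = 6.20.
ŷ = 38.4134

To predict y for x = 6.20, substitute into the regression equation:

ŷ = 22.7615 + 2.5245 × 6.20
ŷ = 22.7615 + 15.6519
ŷ = 38.4134

This is a point prediction; actual observations scatter around it by roughly the residual standard deviation.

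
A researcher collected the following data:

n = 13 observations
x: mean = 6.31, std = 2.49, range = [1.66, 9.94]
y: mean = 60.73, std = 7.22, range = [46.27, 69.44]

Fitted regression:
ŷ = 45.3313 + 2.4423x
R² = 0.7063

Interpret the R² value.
R² = 0.7063 means 70.63% of the variation in y is explained by the linear relationship with x. This indicates a strong fit.

R² = 1 − SS_res/SS_tot compares the residual scatter to the total scatter of y about its mean.

Here R² = 0.7063:
- Explained: 70.63% of the variation in y
- Unexplained (residual): 100% − 70.63% = 29.37%
- Rule of thumb (below 0.3 weak; 0.3 to below 0.7 moderate; 0.7 and above strong) → strong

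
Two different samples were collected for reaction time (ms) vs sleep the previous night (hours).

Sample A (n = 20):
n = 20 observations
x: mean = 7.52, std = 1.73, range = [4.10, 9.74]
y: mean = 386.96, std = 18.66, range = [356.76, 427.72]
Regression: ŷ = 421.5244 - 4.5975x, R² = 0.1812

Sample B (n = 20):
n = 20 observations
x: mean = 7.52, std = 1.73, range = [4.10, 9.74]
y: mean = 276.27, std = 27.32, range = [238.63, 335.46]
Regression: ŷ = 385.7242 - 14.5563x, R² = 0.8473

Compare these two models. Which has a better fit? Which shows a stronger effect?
Model B has the better fit (R² = 0.8473 vs 0.1812). Model B shows the stronger effect (|β₁| = 14.5563 vs 4.5975).

Model Comparison:

Fit — compare R²:
- Model A: R² = 0.1812 → 18.12% of variance in reaction time explained
- Model B: R² = 0.8473 → 84.73% of variance in reaction time explained
- 0.8473 > 0.1812 → Model B has the better fit

Which has the larger per-hour effect? (|β₁|)
- Model A: β₁ = -4.5975 → predicted reaction time falls 4.5975 ms per additional hour of sleep
- Model B: β₁ = -14.5563 → predicted reaction time falls 14.5563 ms per additional hour of sleep
- |-4.5975| < |-14.5563| → Model B shows the stronger marginal effect

Notes:
- The two samples could reflect different populations, time periods, or measurement quality.
- A steeper slope doesn't make a better model if the scatter around the line is large.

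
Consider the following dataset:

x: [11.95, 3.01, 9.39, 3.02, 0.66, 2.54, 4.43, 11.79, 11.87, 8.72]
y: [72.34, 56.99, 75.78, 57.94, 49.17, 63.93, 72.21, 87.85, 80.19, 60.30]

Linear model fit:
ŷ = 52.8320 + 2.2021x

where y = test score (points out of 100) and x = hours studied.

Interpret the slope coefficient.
On average, test score is about 2.2021 points higher for every extra hour of study time.

The slope β₁ = 2.2021 gives the rate at which the fitted test score changes with study time.

Interpretation:
- Study time up by 1 hour → predicted test score increases by 2.2021 points
- This is a linear approximation: the same per-unit change is assumed across the whole observed x range
- The slope describes association in these data, not necessarily a causal effect

The intercept β₀ = 52.8320 is the predicted test score when study time = 0; since the smallest observed x is 0.66, this is an extrapolation and mainly anchors the line.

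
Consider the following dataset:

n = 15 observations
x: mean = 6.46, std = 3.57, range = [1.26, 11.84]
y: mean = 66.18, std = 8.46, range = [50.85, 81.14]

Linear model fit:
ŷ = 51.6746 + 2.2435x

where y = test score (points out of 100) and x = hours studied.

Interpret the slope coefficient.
On average, test score is about 2.2435 points higher for every extra hour of study time.

β₁ = 2.2435 is the change in predicted test score (points) per additional hour of study time.

Interpretation:
- Study time up by 1 hour → predicted test score increases by 2.2435 points
- This is a linear approximation: the same per-unit change is assumed across the whole observed x range
- The sign (+) gives the direction; the magnitude 2.2435 gives the size of the effect per hour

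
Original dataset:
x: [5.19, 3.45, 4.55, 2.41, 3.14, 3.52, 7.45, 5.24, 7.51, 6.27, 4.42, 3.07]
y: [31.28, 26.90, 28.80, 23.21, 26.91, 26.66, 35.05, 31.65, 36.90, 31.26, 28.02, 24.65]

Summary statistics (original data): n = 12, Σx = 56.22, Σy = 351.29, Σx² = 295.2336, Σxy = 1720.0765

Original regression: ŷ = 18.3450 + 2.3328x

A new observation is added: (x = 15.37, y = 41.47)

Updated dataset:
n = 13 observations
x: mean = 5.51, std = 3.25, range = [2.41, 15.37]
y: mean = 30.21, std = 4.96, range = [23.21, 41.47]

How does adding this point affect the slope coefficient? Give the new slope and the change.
Adding the point moves β₁ from 2.3328 to 1.4178, i.e. it decreases by 0.9150 (-39.2%).

The new point has HIGH LEVERAGE: x = 15.37 is far from the original mean x̄ = 56.22/12 ≈ 4.69 (original range [2.41, 7.51]).

Step 1: Update the sums with the new point (n goes from 12 to 13)
Σx  = 56.22 + 15.37 = 71.59
Σy  = 351.29 + 41.47 = 392.76
Σx² = 295.2336 + 15.37² = 295.2336 + 236.2369 = 531.4705
Σxy = 1720.0765 + 15.37×41.47 = 1720.0765 + 637.3939 = 2357.4704

Step 2: Recompute the slope with b₁ = (nΣxy − ΣxΣy) / (nΣx² − (Σx)²)
Numerator   = 13×2357.4704 − 71.59×392.76 = 30647.1152 − 28117.6884 = 2529.4268
Denominator = 13×531.4705 − 71.59² = 6909.1165 − 5125.1281 = 1783.9884
b₁(new) = 2529.4268 / 1783.9884 = 1.4178

(Same formula on the original sums: (12×1720.0765 − 56.22×351.29) / (12×295.2336 − 56.22²) = 891.3942 / 382.1148 = 2.3328, matching the given fit.)

Step 3: Change in slope
Δβ₁ = 1.4178 − 2.3328 = -0.9150
Relative change = -0.9150 / 2.3328 × 100% = -39.2%
→ the slope decreases when the point is added.

Because the point sits below the extension of the original line at a high-leverage x, it tilts the fit down.
In practice: examine leverage (hᵢ) and Cook's distance rather than deleting it automatically; investigate whether it comes from the same population as the rest of the sample.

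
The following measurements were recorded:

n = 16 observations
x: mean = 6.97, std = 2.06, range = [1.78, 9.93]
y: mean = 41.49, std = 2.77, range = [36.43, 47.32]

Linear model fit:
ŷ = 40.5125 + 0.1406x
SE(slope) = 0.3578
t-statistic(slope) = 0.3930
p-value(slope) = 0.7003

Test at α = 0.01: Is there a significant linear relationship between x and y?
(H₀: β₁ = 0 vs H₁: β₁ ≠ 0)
Since p-value = 0.7003 ≥ α = 0.01, fail to reject H₀ — the slope is not significantly different from 0.

Hypothesis test for the slope coefficient:

H₀: β₁ = 0 (no linear relationship)
H₁: β₁ ≠ 0 (linear relationship exists)

Test statistic: t = β̂₁ / SE(β̂₁) = 0.1406 / 0.3578 = 0.3930

The p-value (0.7003) is the probability, under H₀, of a t-statistic at least as extreme as |t| = 0.3930 (two-sided, df = n − 2 = 14).

Decision rule: reject H₀ if p-value < α.
p-value = 0.7003 ≥ α = 0.01 → fail to reject H₀.

There is not sufficient evidence at the 1% significance level to conclude that a linear relationship exists between x and y.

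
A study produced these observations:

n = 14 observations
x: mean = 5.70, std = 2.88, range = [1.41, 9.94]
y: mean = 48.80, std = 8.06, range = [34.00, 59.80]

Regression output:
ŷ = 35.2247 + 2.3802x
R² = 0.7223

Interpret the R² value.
About 72.23% of the variability in y is accounted for by the regression on x (R² = 0.7223) — a strong linear fit.

R² = 1 − SS_res/SS_tot compares the residual scatter to the total scatter of y about its mean.

Here R² = 0.7223:
- Explained: 72.23% of the variation in y
- Unexplained (residual): 100% − 72.23% = 27.77%
- Rule of thumb (below 0.3 weak; 0.3 to below 0.7 moderate; 0.7 and above strong) → strong

Calculation: R² = 1 − (SS_res / SS_tot), where SS_res is the sum of squared residuals and SS_tot the total sum of squares.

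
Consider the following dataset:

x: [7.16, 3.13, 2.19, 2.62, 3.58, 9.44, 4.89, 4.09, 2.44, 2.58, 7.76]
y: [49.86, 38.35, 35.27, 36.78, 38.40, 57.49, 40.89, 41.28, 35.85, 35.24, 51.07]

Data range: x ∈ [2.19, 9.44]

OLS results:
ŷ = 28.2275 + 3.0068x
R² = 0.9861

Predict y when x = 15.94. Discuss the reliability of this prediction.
ŷ = 76.1559, but this is extrapolation (above the data range [2.19, 9.44]) and may be unreliable.

Prediction calculation:
ŷ = 28.2275 + 3.0068 × 15.94
ŷ = 76.1559

Reliability:
- Data range: x ∈ [2.19, 9.44]
- Prediction point: x = 15.94 is 6.50 units above the observed range → this is EXTRAPOLATION, not interpolation

Why that matters here:
- R² describes fit only over the sampled x values; it says nothing about behaviour beyond them
- Real relationships often flatten, saturate, or turn nonlinear at extremes
- The linear relationship may not hold outside the observed range

The R² = 0.9861 only validates the fit within [2.19, 9.44]; treat ŷ = 76.1559 with caution.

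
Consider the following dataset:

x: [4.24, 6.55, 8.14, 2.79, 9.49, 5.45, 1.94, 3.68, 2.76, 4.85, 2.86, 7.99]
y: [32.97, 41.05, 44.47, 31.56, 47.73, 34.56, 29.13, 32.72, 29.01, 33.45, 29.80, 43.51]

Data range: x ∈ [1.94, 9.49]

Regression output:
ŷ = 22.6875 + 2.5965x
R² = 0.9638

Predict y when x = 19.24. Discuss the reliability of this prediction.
The equation gives ŷ = 72.6442; however x = 19.24 is 9.75 units above the observed range, so this extrapolated value should not be trusted.

Prediction calculation:
ŷ = 22.6875 + 2.5965 × 19.24
ŷ = 72.6442

Reliability:
- Data range: x ∈ [1.94, 9.49]
- Prediction point: x = 19.24 is 9.75 units above the observed range → this is EXTRAPOLATION, not interpolation

Why that matters here:
- The standard error of prediction grows with (x − x̄)², and x = 19.24 is far from x̄ = 5.06
- The linear relationship may not hold outside the observed range
- There are no observations near this x to validate the fitted line there

Report the number if required, but flag clearly that it is an extrapolation.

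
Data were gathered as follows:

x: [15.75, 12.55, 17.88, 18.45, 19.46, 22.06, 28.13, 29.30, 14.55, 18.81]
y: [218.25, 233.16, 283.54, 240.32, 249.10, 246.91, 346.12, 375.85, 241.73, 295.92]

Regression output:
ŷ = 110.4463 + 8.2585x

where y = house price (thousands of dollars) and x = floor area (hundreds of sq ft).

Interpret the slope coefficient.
For each additional hundred sq ft of floor area, predicted house price increases by approximately 8.2585 thousand dollars.

The slope coefficient β₁ = 8.2585 represents the marginal effect of floor area on house price.

Interpretation:
- Floor area up by 1 hundred sq ft → predicted house price increases by 8.2585 thousand dollars
- The effect is assumed constant over the observed range of x (linearity)
- The slope describes association in these data, not necessarily a causal effect

(β₀ = 110.4463 is the fitted value at x = 0 and is not part of the slope interpretation.)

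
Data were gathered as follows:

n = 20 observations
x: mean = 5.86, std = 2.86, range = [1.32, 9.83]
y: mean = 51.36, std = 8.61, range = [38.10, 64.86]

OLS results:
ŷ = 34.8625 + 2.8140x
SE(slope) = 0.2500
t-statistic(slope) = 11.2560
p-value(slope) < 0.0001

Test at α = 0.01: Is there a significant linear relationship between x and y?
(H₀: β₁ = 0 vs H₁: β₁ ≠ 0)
Reject H₀: p-value < 0.0001 < α = 0.01. The linear relationship is significant at the 1% level.

Hypothesis test for the slope coefficient:

H₀: β₁ = 0 (no linear relationship)
H₁: β₁ ≠ 0 (linear relationship exists)

Test statistic: t = β̂₁ / SE(β̂₁) = 2.8140 / 0.2500 = 11.2560

With df = 18, the two-sided p-value for |t| = 11.2560 is <0.0001.

Decision rule: reject H₀ if p-value < α.
p-value < 0.0001 < α = 0.01 → reject H₀.

At α = 0.01 the data do provide convincing evidence of a nonzero slope.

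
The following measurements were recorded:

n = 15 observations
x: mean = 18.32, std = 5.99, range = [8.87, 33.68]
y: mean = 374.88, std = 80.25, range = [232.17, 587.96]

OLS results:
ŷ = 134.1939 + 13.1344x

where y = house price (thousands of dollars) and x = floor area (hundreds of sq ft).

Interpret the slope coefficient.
An increase of one hundred sq ft in floor area is associated with a 13.1344 thousand dollars increase in predicted house price.

The slope β₁ = 13.1344 gives the rate at which the fitted house price changes with floor area.

Interpretation:
- Floor area up by 1 hundred sq ft → predicted house price increases by 13.1344 thousand dollars
- The effect is assumed constant over the observed range of x (linearity)

The intercept β₀ = 134.1939 is the predicted house price when floor area = 0; since the smallest observed x is 8.87, this is an extrapolation and mainly anchors the line.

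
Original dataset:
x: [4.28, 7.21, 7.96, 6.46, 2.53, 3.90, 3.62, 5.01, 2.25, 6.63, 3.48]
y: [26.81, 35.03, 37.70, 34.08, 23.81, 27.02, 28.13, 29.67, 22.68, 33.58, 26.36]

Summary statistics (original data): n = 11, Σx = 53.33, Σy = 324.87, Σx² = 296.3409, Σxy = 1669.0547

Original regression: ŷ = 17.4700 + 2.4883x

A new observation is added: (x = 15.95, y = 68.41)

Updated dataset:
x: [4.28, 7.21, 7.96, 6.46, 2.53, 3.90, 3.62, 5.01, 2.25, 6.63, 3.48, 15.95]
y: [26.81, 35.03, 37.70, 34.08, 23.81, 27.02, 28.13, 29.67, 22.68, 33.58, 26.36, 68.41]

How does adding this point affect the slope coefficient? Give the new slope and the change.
The slope changes from 2.4883 to 3.2478 (change of +0.7595, or +30.5%).

x = 15.95 lies well outside the original x-range [2.25, 7.96] (x̄ ≈ 4.85), so this observation has high leverage and can move the slope substantially.

Step 1: Update the sums with the new point (n goes from 11 to 12)
Σx  = 53.33 + 15.95 = 69.28
Σy  = 324.87 + 68.41 = 393.28
Σx² = 296.3409 + 15.95² = 296.3409 + 254.4025 = 550.7434
Σxy = 1669.0547 + 15.95×68.41 = 1669.0547 + 1091.1395 = 2760.1942

Step 2: Recompute the slope with b₁ = (nΣxy − ΣxΣy) / (nΣx² − (Σx)²)
Numerator   = 12×2760.1942 − 69.28×393.28 = 33122.3304 − 27246.4384 = 5875.8920
Denominator = 12×550.7434 − 69.28² = 6608.9208 − 4799.7184 = 1809.2024
b₁(new) = 5875.8920 / 1809.2024 = 3.2478

(Same formula on the original sums: (11×1669.0547 − 53.33×324.87) / (11×296.3409 − 53.33²) = 1034.2846 / 415.6610 = 2.4883, matching the given fit.)

Step 3: Change in slope
Δβ₁ = 3.2478 − 2.4883 = +0.7595
Relative change = +0.7595 / 2.4883 × 100% = +30.5%
→ the slope increases when the point is added.

Because the point sits above the extension of the original line at a high-leverage x, it tilts the fit up.
In practice: investigate whether it comes from the same population as the rest of the sample; check such a point for data-entry or measurement error.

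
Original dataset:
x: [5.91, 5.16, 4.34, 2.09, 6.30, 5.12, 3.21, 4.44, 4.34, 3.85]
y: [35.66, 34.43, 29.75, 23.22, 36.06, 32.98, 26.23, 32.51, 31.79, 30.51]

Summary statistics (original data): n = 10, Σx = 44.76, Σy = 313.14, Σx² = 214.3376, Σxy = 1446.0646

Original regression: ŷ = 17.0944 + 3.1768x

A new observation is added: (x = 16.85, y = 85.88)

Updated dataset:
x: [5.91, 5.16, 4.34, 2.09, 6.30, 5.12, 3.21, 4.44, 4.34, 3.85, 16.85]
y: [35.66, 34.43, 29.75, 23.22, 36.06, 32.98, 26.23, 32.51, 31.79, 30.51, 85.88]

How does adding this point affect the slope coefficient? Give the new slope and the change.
Adding the point moves β₁ from 3.1768 to 4.2971, i.e. it increases by 1.1203 (+35.3%).

The new point has HIGH LEVERAGE: x = 16.85 is far from the original mean x̄ = 44.76/10 ≈ 4.48 (original range [2.09, 6.30]).

Step 1: Update the sums with the new point (n goes from 10 to 11)
Σx  = 44.76 + 16.85 = 61.61
Σy  = 313.14 + 85.88 = 399.02
Σx² = 214.3376 + 16.85² = 214.3376 + 283.9225 = 498.2601
Σxy = 1446.0646 + 16.85×85.88 = 1446.0646 + 1447.0780 = 2893.1426

Step 2: Recompute the slope with b₁ = (nΣxy − ΣxΣy) / (nΣx² − (Σx)²)
Numerator   = 11×2893.1426 − 61.61×399.02 = 31824.5686 − 24583.6222 = 7240.9464
Denominator = 11×498.2601 − 61.61² = 5480.8611 − 3795.7921 = 1685.0690
b₁(new) = 7240.9464 / 1685.0690 = 4.2971

(Same formula on the original sums: (10×1446.0646 − 44.76×313.14) / (10×214.3376 − 44.76²) = 444.4996 / 139.9184 = 3.1768, matching the given fit.)

Step 3: Change in slope
Δβ₁ = 4.2971 − 3.1768 = +1.1203
Relative change = +1.1203 / 3.1768 × 100% = +35.3%
→ the slope increases when the point is added.

Because the point sits above the extension of the original line at a high-leverage x, it tilts the fit up.
In practice: refit with and without it and report both if conclusions differ; investigate whether it comes from the same population as the rest of the sample.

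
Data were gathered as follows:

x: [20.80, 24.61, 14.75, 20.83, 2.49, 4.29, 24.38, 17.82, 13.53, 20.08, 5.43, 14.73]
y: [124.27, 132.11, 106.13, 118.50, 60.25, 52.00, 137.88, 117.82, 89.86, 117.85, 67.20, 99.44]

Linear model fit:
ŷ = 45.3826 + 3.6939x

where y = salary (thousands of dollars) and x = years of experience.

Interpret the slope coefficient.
An increase of one year in experience is associated with a 3.6939 thousand dollars increase in predicted salary.

β₁ = 3.6939 is the change in predicted salary (thousand dollars) per additional year of experience.

Interpretation:
- Experience up by 1 year → predicted salary increases by 3.6939 thousand dollars
- This is a linear approximation: the same per-unit change is assumed across the whole observed x range

(β₀ = 45.3826 is the fitted value at x = 0 and is not part of the slope interpretation.)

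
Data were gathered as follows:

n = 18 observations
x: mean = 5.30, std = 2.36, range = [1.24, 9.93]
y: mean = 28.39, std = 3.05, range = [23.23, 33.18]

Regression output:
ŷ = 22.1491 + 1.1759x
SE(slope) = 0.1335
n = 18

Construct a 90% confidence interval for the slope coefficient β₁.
The 90% CI for β₁ is (0.9428, 1.4090)

Confidence interval for the slope:

The 90% CI for β₁ is: β̂₁ ± t*(α/2, n-2) × SE(β̂₁)

Step 1: Find critical t-value
- Confidence level = 0.9
- Degrees of freedom = n - 2 = 18 - 2 = 16
- t*(α/2, 16) = 1.7459

Step 2: Calculate margin of error
Margin = 1.7459 × 0.1335 = 0.2331

Step 3: Construct interval
CI = 1.1759 ± 0.2331
CI = (0.9428, 1.4090)

Interpretation: each one-unit increase in x is associated with a change in mean y of between 0.9428 and 1.4090, with 90% confidence.
The interval does not include 0, suggesting a significant linear relationship.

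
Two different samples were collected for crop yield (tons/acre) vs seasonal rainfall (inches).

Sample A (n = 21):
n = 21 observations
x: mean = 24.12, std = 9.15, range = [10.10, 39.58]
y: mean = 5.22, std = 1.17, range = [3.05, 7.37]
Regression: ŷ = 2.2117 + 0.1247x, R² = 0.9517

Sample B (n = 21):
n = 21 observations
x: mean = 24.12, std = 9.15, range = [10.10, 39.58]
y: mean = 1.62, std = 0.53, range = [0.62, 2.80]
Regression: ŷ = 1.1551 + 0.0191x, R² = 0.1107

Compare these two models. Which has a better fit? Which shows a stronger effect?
Model A has the better fit (R² = 0.9517 vs 0.1107). Model A shows the stronger effect (|β₁| = 0.1247 vs 0.0191).

Model Comparison:

Goodness of fit (R²):
- Model A: R² = 0.9517 → 95.17% of variance in crop yield explained
- Model B: R² = 0.1107 → 11.07% of variance in crop yield explained
- 0.9517 > 0.1107 → Model A has the better fit

Effect size (slope magnitude):
- Model A: β₁ = 0.1247 → predicted crop yield rises 0.1247 tons/acre per additional inch of rainfall
- Model B: β₁ = 0.0191 → predicted crop yield rises 0.0191 tons/acre per additional inch of rainfall
- |0.1247| > |0.0191| → Model A shows the stronger marginal effect

Note: The two samples could reflect different populations, time periods, or measurement quality.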